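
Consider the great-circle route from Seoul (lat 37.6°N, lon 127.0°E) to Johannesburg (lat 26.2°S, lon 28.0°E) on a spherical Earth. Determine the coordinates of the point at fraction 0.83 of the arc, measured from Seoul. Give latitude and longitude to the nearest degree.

Convert each endpoint to a unit vector on the sphere (x = cos φ cos λ, y = cos φ sin λ, z = sin φ).
The central angle between the endpoints is δ = arccos(p₁·p₂) ≈ 1.961 rad (112.4°).
Interpolate at f = 0.83 with slerp weights a = sin((1−f)δ)/sin δ ≈ 0.354, b = sin(fδ)/sin δ ≈ 1.080.
p = a·p₁ + b·p₂ ≈ (0.687, 0.679, -0.261); φ = arcsin(p_z) ≈ -15.11°, λ = atan2(p_y, p_x) ≈ 44.67°.

≈ lat 15°S, lon 45°E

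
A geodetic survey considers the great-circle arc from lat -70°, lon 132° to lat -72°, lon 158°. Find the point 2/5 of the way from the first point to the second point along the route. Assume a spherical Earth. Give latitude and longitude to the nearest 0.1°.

Write both endpoints as unit vectors p₁, p₂ with components (cos φ cos λ, cos φ sin λ, sin φ).
The central angle between the endpoints is δ = arccos(p₁·p₂) ≈ 0.151 rad (8.6°).
Interpolate at f = 2/5 with slerp weights a = sin((1−f)δ)/sin δ ≈ 0.601, b = sin(fδ)/sin δ ≈ 0.401.
p = a·p₁ + b·p₂ ≈ (-0.253, 0.199, -0.947); φ = arcsin(p_z) ≈ -71.23°, λ = atan2(p_y, p_x) ≈ 141.73°.

≈ lat -71.2°, lon 141.7°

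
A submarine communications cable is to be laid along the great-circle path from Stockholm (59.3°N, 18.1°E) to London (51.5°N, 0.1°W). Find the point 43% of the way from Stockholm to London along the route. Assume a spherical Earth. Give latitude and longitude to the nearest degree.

The haversine formula gives a central angle δ ≈ 0.225 rad (12.9°) between the endpoints.
Interpolate at f = 0.43 with slerp weights a = sin((1−f)δ)/sin δ ≈ 0.573, b = sin(fδ)/sin δ ≈ 0.433.
p = a·p₁ + b·p₂ ≈ (0.548, 0.090, 0.832); φ = arcsin(p_z) ≈ 56.28°, λ = atan2(p_y, p_x) ≈ 9.38°.

≈ 56°N, 9°E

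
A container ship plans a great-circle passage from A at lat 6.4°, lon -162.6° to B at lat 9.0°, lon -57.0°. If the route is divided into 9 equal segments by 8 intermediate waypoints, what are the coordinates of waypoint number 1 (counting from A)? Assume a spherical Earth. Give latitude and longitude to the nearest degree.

The haversine formula gives a central angle δ ≈ 1.820 rad (104.3°) between the endpoints.
Interpolate at f = 1/9 with slerp weights a = sin((1−f)δ)/sin δ ≈ 1.031, b = sin(fδ)/sin δ ≈ 0.207.
p = a·p₁ + b·p₂ ≈ (-0.866, -0.478, 0.147); φ = arcsin(p_z) ≈ 8.47°, λ = atan2(p_y, p_x) ≈ -151.10°.

≈ lat 8°, lon -151°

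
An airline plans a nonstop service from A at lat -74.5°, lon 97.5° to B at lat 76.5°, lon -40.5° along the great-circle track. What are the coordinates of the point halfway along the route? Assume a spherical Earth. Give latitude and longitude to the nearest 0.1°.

Convert each endpoint to a unit vector on the sphere (x = cos φ cos λ, y = cos φ sin λ, z = sin φ).
The central angle between the endpoints is δ = arccos(p₁·p₂) ≈ 2.959 rad (169.5°).
Interpolate at f = 1/2 with slerp weights a = sin((1−f)δ)/sin δ ≈ 5.483, b = sin(fδ)/sin δ ≈ 5.483.
p = a·p₁ + b·p₂ ≈ (0.782, 0.621, 0.048); φ = arcsin(p_z) ≈ 2.75°, λ = atan2(p_y, p_x) ≈ 38.47°.

≈ lat 2.7°, lon 38.5°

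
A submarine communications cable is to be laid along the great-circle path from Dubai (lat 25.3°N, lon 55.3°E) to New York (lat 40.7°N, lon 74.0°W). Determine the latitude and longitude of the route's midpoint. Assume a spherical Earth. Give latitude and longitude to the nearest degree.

≈ lat 56°N, lon 1°E

The haversine formula gives a central angle δ ≈ 1.727 rad (98.9°) between the endpoints.
Interpolate at f = 1/2 with slerp weights a = sin((1−f)δ)/sin δ ≈ 0.769, b = sin(fδ)/sin δ ≈ 0.769.
p = a·p₁ + b·p₂ ≈ (0.557, 0.011, 0.831); φ = arcsin(p_z) ≈ 56.16°, λ = atan2(p_y, p_x) ≈ 1.15°.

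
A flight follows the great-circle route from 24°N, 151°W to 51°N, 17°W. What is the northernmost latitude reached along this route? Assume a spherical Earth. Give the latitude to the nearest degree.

≈ 65°N

The great circle lies in the plane with unit normal n̂ = (p₁ × p₂)/|p₁ × p₂|.
Here n̂_z ≈ +0.415; the vertex latitude is φ_max = arccos|n̂_z| ≈ 65.5°.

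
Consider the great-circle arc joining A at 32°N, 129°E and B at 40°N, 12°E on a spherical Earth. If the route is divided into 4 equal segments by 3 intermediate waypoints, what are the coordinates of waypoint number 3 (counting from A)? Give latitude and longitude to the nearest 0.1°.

Write both endpoints as unit vectors p₁, p₂ with components (cos φ cos λ, cos φ sin λ, sin φ).
The central angle between the endpoints is δ = arccos(p₁·p₂) ≈ 1.525 rad (87.4°).
Interpolate at f = 3/4 with slerp weights a = sin((1−f)δ)/sin δ ≈ 0.372, b = sin(fδ)/sin δ ≈ 0.911.
p = a·p₁ + b·p₂ ≈ (0.484, 0.391, 0.783); φ = arcsin(p_z) ≈ 51.54°, λ = atan2(p_y, p_x) ≈ 38.91°.

≈ 51.5°N, 38.9°E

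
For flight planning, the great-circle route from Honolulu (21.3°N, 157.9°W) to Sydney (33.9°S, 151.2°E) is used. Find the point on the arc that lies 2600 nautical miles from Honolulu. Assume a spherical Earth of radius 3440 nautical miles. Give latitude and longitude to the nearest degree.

≈ 12°S, 174°E

Convert each endpoint to a unit vector on the sphere (x = cos φ cos λ, y = cos φ sin λ, z = sin φ).
The central angle between the endpoints is δ = arccos(p₁·p₂) ≈ 1.282 rad (73.4°). The total great-circle distance is δ·R ≈ 1.282 × 3440 ≈ 4409 nmi, so the target fraction is f = 2600/4409 ≈ 0.590.
Interpolate at f ≈ 0.590 with slerp weights a = sin((1−f)δ)/sin δ ≈ 0.524, b = sin(fδ)/sin δ ≈ 0.716.
p = a·p₁ + b·p₂ ≈ (-0.973, 0.103, -0.209); φ = arcsin(p_z) ≈ -12.06°, λ = atan2(p_y, p_x) ≈ 173.98°.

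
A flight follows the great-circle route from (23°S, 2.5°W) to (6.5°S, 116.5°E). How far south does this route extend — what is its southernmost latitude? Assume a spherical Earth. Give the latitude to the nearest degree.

≈ 29°S

The great circle lies in the plane with unit normal n̂ = (p₁ × p₂)/|p₁ × p₂|.
Here n̂_z ≈ +0.872; the vertex latitude is φ_max = arccos|n̂_z| ≈ 29.3°.
Check via Clairaut: cos φ_max = |cos φ₁| · sin C = cos(23.0°)·sin(108.6°) ≈ 0.872, again giving ≈ 29.3°.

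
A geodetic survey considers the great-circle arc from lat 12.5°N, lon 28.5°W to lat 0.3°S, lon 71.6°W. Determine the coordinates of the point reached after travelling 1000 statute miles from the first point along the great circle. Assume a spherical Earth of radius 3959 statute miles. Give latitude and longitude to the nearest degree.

Convert each endpoint to a unit vector on the sphere (x = cos φ cos λ, y = cos φ sin λ, z = sin φ).
The central angle between the endpoints is δ = arccos(p₁·p₂) ≈ 0.779 rad (44.6°). The total great-circle distance is δ·R ≈ 0.779 × 3959 ≈ 3084 mi, so the target fraction is f = 1000/3084 ≈ 0.324.
Interpolate at f ≈ 0.324 with slerp weights a = sin((1−f)δ)/sin δ ≈ 0.715, b = sin(fδ)/sin δ ≈ 0.356.
p = a·p₁ + b·p₂ ≈ (0.726, -0.671, 0.153); φ = arcsin(p_z) ≈ 8.80°, λ = atan2(p_y, p_x) ≈ -42.74°.

≈ lat 9°N, lon 43°W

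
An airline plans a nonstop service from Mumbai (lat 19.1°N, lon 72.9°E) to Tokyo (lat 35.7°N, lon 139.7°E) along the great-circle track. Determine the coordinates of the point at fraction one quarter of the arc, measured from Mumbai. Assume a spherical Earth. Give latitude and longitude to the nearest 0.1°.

From cos δ = sin φ₁ sin φ₂ + cos φ₁ cos φ₂ cos Δλ, the central angle is δ ≈ 1.055 rad (60.4°).
Interpolate at f = 1/4 with slerp weights a = sin((1−f)δ)/sin δ ≈ 0.818, b = sin(fδ)/sin δ ≈ 0.300.
p = a·p₁ + b·p₂ ≈ (0.042, 0.896, 0.442); φ = arcsin(p_z) ≈ 26.26°, λ = atan2(p_y, p_x) ≈ 87.34°.

≈ lat 26.3°N, lon 87.3°E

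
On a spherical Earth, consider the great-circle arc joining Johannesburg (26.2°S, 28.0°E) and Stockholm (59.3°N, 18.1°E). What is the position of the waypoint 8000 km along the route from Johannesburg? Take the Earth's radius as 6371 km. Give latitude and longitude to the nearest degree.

Write both endpoints as unit vectors p₁, p₂ with components (cos φ cos λ, cos φ sin λ, sin φ).
The central angle between the endpoints is δ = arccos(p₁·p₂) ≈ 1.499 rad (85.9°). The total great-circle distance is δ·R ≈ 1.499 × 6371 ≈ 9551 km, so the target fraction is f = 8000/9551 ≈ 0.838.
Interpolate at f ≈ 0.838 with slerp weights a = sin((1−f)δ)/sin δ ≈ 0.242, b = sin(fδ)/sin δ ≈ 0.953.
p = a·p₁ + b·p₂ ≈ (0.654, 0.253, 0.713); φ = arcsin(p_z) ≈ 45.47°, λ = atan2(p_y, p_x) ≈ 21.15°.

≈ 45°N, 21°E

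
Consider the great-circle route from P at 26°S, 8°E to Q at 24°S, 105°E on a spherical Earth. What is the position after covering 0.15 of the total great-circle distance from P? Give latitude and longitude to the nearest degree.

The haversine formula gives a central angle δ ≈ 1.492 rad (85.5°) between the endpoints.
Interpolate at f = 0.15 with slerp weights a = sin((1−f)δ)/sin δ ≈ 0.958, b = sin(fδ)/sin δ ≈ 0.223.
p = a·p₁ + b·p₂ ≈ (0.800, 0.316, -0.510); φ = arcsin(p_z) ≈ -30.69°, λ = atan2(p_y, p_x) ≈ 21.58°.

≈ 31°S, 22°E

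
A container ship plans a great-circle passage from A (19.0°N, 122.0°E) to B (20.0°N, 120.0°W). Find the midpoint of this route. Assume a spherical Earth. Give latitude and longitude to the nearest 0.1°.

Write both endpoints as unit vectors p₁, p₂ with components (cos φ cos λ, cos φ sin λ, sin φ).
The central angle between the endpoints is δ = arccos(p₁·p₂) ≈ 1.882 rad (107.8°).
Interpolate at f = 1/2 with slerp weights a = sin((1−f)δ)/sin δ ≈ 0.849, b = sin(fδ)/sin δ ≈ 0.849.
p = a·p₁ + b·p₂ ≈ (-0.824, -0.010, 0.567); φ = arcsin(p_z) ≈ 34.51°, λ = atan2(p_y, p_x) ≈ -179.29°.

≈ (34.5°N, 179.3°W)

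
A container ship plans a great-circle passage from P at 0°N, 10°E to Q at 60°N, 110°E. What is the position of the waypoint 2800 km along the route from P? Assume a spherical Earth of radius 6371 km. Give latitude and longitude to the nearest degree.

Write both endpoints as unit vectors p₁, p₂ with components (cos φ cos λ, cos φ sin λ, sin φ).
The central angle between the endpoints is δ = arccos(p₁·p₂) ≈ 1.658 rad (95.0°). The total great-circle distance is δ·R ≈ 1.658 × 6371 ≈ 10561 km, so the target fraction is f = 2800/10561 ≈ 0.265.
Interpolate at f ≈ 0.265 with slerp weights a = sin((1−f)δ)/sin δ ≈ 0.942, b = sin(fδ)/sin δ ≈ 0.427.
p = a·p₁ + b·p₂ ≈ (0.855, 0.364, 0.370); φ = arcsin(p_z) ≈ 21.71°, λ = atan2(p_y, p_x) ≈ 23.08°.

≈ 22°N, 23°E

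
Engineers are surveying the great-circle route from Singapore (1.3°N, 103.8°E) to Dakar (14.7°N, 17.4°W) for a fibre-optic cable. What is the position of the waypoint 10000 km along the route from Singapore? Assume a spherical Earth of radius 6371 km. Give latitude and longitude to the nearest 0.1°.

≈ 17.8°N, 13.5°E

The haversine formula gives a central angle δ ≈ 2.089 rad (119.7°) between the endpoints. The total great-circle distance is δ·R ≈ 2.089 × 6371 ≈ 13308 km, so the target fraction is f = 10000/13308 ≈ 0.751.
Interpolate at f ≈ 0.751 with slerp weights a = sin((1−f)δ)/sin δ ≈ 0.571, b = sin(fδ)/sin δ ≈ 1.151.
p = a·p₁ + b·p₂ ≈ (0.926, 0.222, 0.305); φ = arcsin(p_z) ≈ 17.76°, λ = atan2(p_y, p_x) ≈ 13.45°.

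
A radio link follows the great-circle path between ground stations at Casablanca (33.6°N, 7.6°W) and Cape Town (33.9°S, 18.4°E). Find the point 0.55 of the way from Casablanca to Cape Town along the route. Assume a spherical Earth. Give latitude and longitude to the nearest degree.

≈ (4°S, 7°E)

Convert each endpoint to a unit vector on the sphere (x = cos φ cos λ, y = cos φ sin λ, z = sin φ).
The central angle between the endpoints is δ = arccos(p₁·p₂) ≈ 1.253 rad (71.8°).
Interpolate at f = 0.55 with slerp weights a = sin((1−f)δ)/sin δ ≈ 0.563, b = sin(fδ)/sin δ ≈ 0.669.
p = a·p₁ + b·p₂ ≈ (0.992, 0.113, -0.062); φ = arcsin(p_z) ≈ -3.55°, λ = atan2(p_y, p_x) ≈ 6.52°.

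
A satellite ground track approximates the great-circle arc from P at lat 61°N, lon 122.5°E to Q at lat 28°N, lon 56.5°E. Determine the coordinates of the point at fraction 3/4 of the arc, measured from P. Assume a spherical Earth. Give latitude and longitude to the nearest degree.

Write both endpoints as unit vectors p₁, p₂ with components (cos φ cos λ, cos φ sin λ, sin φ).
The central angle between the endpoints is δ = arccos(p₁·p₂) ≈ 0.946 rad (54.2°).
Interpolate at f = 3/4 with slerp weights a = sin((1−f)δ)/sin δ ≈ 0.289, b = sin(fδ)/sin δ ≈ 0.803.
p = a·p₁ + b·p₂ ≈ (0.316, 0.710, 0.630); φ = arcsin(p_z) ≈ 39.03°, λ = atan2(p_y, p_x) ≈ 65.98°.

≈ lat 39°N, lon 66°E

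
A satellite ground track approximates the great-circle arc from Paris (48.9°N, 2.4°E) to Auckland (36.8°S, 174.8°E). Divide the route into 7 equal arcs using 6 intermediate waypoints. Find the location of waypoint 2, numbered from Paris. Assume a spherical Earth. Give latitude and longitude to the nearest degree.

≈ 70°N, 101°E

Convert each endpoint to a unit vector on the sphere (x = cos φ cos λ, y = cos φ sin λ, z = sin φ).
The central angle between the endpoints is δ = arccos(p₁·p₂) ≈ 2.909 rad (166.7°).
Interpolate at f = 2/7 with slerp weights a = sin((1−f)δ)/sin δ ≈ 3.798, b = sin(fδ)/sin δ ≈ 3.210.
p = a·p₁ + b·p₂ ≈ (-0.065, 0.338, 0.939); φ = arcsin(p_z) ≈ 69.89°, λ = atan2(p_y, p_x) ≈ 100.97°.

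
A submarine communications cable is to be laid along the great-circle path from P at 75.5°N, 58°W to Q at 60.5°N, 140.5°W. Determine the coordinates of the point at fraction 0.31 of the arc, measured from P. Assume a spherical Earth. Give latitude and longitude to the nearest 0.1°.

Write both endpoints as unit vectors p₁, p₂ with components (cos φ cos λ, cos φ sin λ, sin φ).
The central angle between the endpoints is δ = arccos(p₁·p₂) ≈ 0.538 rad (30.8°).
Interpolate at f = 0.31 with slerp weights a = sin((1−f)δ)/sin δ ≈ 0.708, b = sin(fδ)/sin δ ≈ 0.324.
p = a·p₁ + b·p₂ ≈ (-0.029, -0.252, 0.967); φ = arcsin(p_z) ≈ 75.32°, λ = atan2(p_y, p_x) ≈ -96.61°.

≈ 75.3°N, 96.6°W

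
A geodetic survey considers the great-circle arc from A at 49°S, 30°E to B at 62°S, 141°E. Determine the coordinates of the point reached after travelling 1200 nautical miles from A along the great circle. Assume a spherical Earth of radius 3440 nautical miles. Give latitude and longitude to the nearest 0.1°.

≈ 64.1°S, 54.4°E

From cos δ = sin φ₁ sin φ₂ + cos φ₁ cos φ₂ cos Δλ, the central angle is δ ≈ 0.981 rad (56.2°). The total great-circle distance is δ·R ≈ 0.981 × 3440 ≈ 3375 nmi, so the target fraction is f = 1200/3375 ≈ 0.356.
Interpolate at f ≈ 0.356 with slerp weights a = sin((1−f)δ)/sin δ ≈ 0.711, b = sin(fδ)/sin δ ≈ 0.411.
p = a·p₁ + b·p₂ ≈ (0.254, 0.355, -0.900); φ = arcsin(p_z) ≈ -64.13°, λ = atan2(p_y, p_x) ≈ 54.40°.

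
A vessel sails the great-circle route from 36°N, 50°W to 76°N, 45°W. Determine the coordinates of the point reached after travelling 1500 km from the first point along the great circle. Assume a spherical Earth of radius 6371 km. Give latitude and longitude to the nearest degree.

From cos δ = sin φ₁ sin φ₂ + cos φ₁ cos φ₂ cos Δλ, the central angle is δ ≈ 0.699 rad (40.1°). The total great-circle distance is δ·R ≈ 0.699 × 6371 ≈ 4455 km, so the target fraction is f = 1500/4455 ≈ 0.337.
Interpolate at f ≈ 0.337 with slerp weights a = sin((1−f)δ)/sin δ ≈ 0.695, b = sin(fδ)/sin δ ≈ 0.362.
p = a·p₁ + b·p₂ ≈ (0.423, -0.493, 0.760); φ = arcsin(p_z) ≈ 49.48°, λ = atan2(p_y, p_x) ≈ -49.33°.

≈ 49°N, 49°W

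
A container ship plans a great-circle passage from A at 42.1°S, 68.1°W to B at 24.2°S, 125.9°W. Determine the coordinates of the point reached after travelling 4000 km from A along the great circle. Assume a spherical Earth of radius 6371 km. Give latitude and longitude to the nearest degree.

Convert each endpoint to a unit vector on the sphere (x = cos φ cos λ, y = cos φ sin λ, z = sin φ).
The central angle between the endpoints is δ = arccos(p₁·p₂) ≈ 0.882 rad (50.5°). The total great-circle distance is δ·R ≈ 0.882 × 6371 ≈ 5620 km, so the target fraction is f = 4000/5620 ≈ 0.712.
Interpolate at f ≈ 0.712 with slerp weights a = sin((1−f)δ)/sin δ ≈ 0.326, b = sin(fδ)/sin δ ≈ 0.761.
p = a·p₁ + b·p₂ ≈ (-0.317, -0.786, -0.530); φ = arcsin(p_z) ≈ -32.03°, λ = atan2(p_y, p_x) ≈ -111.93°.

≈ 32°S, 112°W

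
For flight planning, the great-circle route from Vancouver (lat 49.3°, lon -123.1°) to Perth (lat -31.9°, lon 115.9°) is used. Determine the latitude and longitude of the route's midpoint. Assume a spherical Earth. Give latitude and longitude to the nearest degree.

Convert each endpoint to a unit vector on the sphere (x = cos φ cos λ, y = cos φ sin λ, z = sin φ).
The central angle between the endpoints is δ = arccos(p₁·p₂) ≈ 2.326 rad (133.3°).
Interpolate at f = 1/2 with slerp weights a = sin((1−f)δ)/sin δ ≈ 1.261, b = sin(fδ)/sin δ ≈ 1.261.
p = a·p₁ + b·p₂ ≈ (-0.917, 0.274, 0.290); φ = arcsin(p_z) ≈ 16.84°, λ = atan2(p_y, p_x) ≈ 163.35°.

≈ lat 17°, lon 163°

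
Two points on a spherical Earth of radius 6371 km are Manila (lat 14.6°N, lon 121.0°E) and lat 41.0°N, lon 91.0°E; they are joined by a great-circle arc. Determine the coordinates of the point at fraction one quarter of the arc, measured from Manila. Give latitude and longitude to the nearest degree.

≈ lat 22°N, lon 115°E

Convert each endpoint to a unit vector on the sphere (x = cos φ cos λ, y = cos φ sin λ, z = sin φ).
The central angle between the endpoints is δ = arccos(p₁·p₂) ≈ 0.647 rad (37.1°).
Interpolate at f = 1/4 with slerp weights a = sin((1−f)δ)/sin δ ≈ 0.774, b = sin(fδ)/sin δ ≈ 0.267.
p = a·p₁ + b·p₂ ≈ (-0.389, 0.843, 0.370); φ = arcsin(p_z) ≈ 21.74°, λ = atan2(p_y, p_x) ≈ 114.77°.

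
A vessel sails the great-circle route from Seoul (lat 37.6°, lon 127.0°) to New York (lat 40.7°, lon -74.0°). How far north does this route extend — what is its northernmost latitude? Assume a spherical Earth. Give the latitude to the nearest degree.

≈ 77°

The great circle lies in the plane with unit normal n̂ = (p₁ × p₂)/|p₁ × p₂|.
Here n̂_z ≈ +0.218; the vertex latitude is φ_max = arccos|n̂_z| ≈ 77.4°.
Check via Clairaut: cos φ_max = |cos φ₁| · sin C = cos(37.6°)·sin(16.0°) ≈ 0.218, again giving ≈ 77.4°.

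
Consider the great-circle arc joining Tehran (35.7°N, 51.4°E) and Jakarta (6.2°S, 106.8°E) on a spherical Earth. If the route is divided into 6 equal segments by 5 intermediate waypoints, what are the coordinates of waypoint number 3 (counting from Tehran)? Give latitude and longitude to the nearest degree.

Write both endpoints as unit vectors p₁, p₂ with components (cos φ cos λ, cos φ sin λ, sin φ).
The central angle between the endpoints is δ = arccos(p₁·p₂) ≈ 1.164 rad (66.7°).
Interpolate at f = 3/6 with slerp weights a = sin((1−f)δ)/sin δ ≈ 0.599, b = sin(fδ)/sin δ ≈ 0.599.
p = a·p₁ + b·p₂ ≈ (0.131, 0.950, 0.285); φ = arcsin(p_z) ≈ 16.54°, λ = atan2(p_y, p_x) ≈ 82.13°.

≈ (17°N, 82°E)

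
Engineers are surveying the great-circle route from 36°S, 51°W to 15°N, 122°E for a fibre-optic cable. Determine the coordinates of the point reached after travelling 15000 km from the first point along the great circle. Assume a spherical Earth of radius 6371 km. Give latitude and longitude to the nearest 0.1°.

≈ 7.4°S, 116.0°E

Convert each endpoint to a unit vector on the sphere (x = cos φ cos λ, y = cos φ sin λ, z = sin φ).
The central angle between the endpoints is δ = arccos(p₁·p₂) ≈ 2.759 rad (158.1°). The total great-circle distance is δ·R ≈ 2.759 × 6371 ≈ 17579 km, so the target fraction is f = 15000/17579 ≈ 0.853.
Interpolate at f ≈ 0.853 with slerp weights a = sin((1−f)δ)/sin δ ≈ 1.055, b = sin(fδ)/sin δ ≈ 1.898.
p = a·p₁ + b·p₂ ≈ (-0.434, 0.891, -0.129); φ = arcsin(p_z) ≈ -7.41°, λ = atan2(p_y, p_x) ≈ 115.98°.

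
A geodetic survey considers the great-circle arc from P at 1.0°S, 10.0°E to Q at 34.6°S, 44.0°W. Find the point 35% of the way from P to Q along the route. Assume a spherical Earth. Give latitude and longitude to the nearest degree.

≈ 14°S, 7°W

Convert each endpoint to a unit vector on the sphere (x = cos φ cos λ, y = cos φ sin λ, z = sin φ).
The central angle between the endpoints is δ = arccos(p₁·p₂) ≈ 1.054 rad (60.4°).
Interpolate at f = 0.35 with slerp weights a = sin((1−f)δ)/sin δ ≈ 0.728, b = sin(fδ)/sin δ ≈ 0.415.
p = a·p₁ + b·p₂ ≈ (0.962, -0.111, -0.248); φ = arcsin(p_z) ≈ -14.37°, λ = atan2(p_y, p_x) ≈ -6.57°.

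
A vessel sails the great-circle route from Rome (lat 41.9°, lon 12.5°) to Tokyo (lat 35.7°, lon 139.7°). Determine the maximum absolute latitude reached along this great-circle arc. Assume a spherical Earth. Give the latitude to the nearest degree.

≈ 61°

The great circle lies in the plane with unit normal n̂ = (p₁ × p₂)/|p₁ × p₂|.
Here n̂_z ≈ +0.482; the vertex latitude is φ_max = arccos|n̂_z| ≈ 61.2°.
Check via Clairaut: cos φ_max = |cos φ₁| · sin C = cos(41.9°)·sin(40.3°) ≈ 0.482, again giving ≈ 61.2°.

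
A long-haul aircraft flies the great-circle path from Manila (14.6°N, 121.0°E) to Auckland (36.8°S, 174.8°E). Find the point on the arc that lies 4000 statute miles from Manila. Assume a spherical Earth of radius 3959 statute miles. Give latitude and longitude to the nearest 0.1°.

The haversine formula gives a central angle δ ≈ 1.259 rad (72.1°) between the endpoints. The total great-circle distance is δ·R ≈ 1.259 × 3959 ≈ 4985 mi, so the target fraction is f = 4000/4985 ≈ 0.802.
Interpolate at f ≈ 0.802 with slerp weights a = sin((1−f)δ)/sin δ ≈ 0.259, b = sin(fδ)/sin δ ≈ 0.890.
p = a·p₁ + b·p₂ ≈ (-0.839, 0.279, -0.468); φ = arcsin(p_z) ≈ -27.90°, λ = atan2(p_y, p_x) ≈ 161.59°.

≈ 27.9°S, 161.6°E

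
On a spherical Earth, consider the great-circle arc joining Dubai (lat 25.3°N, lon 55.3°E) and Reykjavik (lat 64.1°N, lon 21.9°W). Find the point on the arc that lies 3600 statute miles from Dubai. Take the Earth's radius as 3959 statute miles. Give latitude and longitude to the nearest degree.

≈ lat 63°N, lon 0°E

From cos δ = sin φ₁ sin φ₂ + cos φ₁ cos φ₂ cos Δλ, the central angle is δ ≈ 1.079 rad (61.8°). The total great-circle distance is δ·R ≈ 1.079 × 3959 ≈ 4273 mi, so the target fraction is f = 3600/4273 ≈ 0.842.
Interpolate at f ≈ 0.842 with slerp weights a = sin((1−f)δ)/sin δ ≈ 0.192, b = sin(fδ)/sin δ ≈ 0.895.
p = a·p₁ + b·p₂ ≈ (0.462, -0.003, 0.887); φ = arcsin(p_z) ≈ 62.52°, λ = atan2(p_y, p_x) ≈ -0.40°.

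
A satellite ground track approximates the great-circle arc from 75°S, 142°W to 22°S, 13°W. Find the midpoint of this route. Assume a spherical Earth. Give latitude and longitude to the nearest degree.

≈ 59°S, 28°W

The haversine formula gives a central angle δ ≈ 1.358 rad (77.8°) between the endpoints.
Interpolate at f = 1/2 with slerp weights a = sin((1−f)δ)/sin δ ≈ 0.643, b = sin(fδ)/sin δ ≈ 0.643.
p = a·p₁ + b·p₂ ≈ (0.449, -0.236, -0.861); φ = arcsin(p_z) ≈ -59.48°, λ = atan2(p_y, p_x) ≈ -27.74°.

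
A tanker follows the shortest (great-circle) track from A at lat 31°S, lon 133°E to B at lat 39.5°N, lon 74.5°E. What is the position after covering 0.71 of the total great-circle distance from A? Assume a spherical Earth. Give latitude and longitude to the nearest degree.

≈ lat 20°N, lon 94°E

Write both endpoints as unit vectors p₁, p₂ with components (cos φ cos λ, cos φ sin λ, sin φ).
The central angle between the endpoints is δ = arccos(p₁·p₂) ≈ 1.553 rad (89.0°).
Interpolate at f = 0.71 with slerp weights a = sin((1−f)δ)/sin δ ≈ 0.435, b = sin(fδ)/sin δ ≈ 0.892.
p = a·p₁ + b·p₂ ≈ (-0.070, 0.937, 0.343); φ = arcsin(p_z) ≈ 20.09°, λ = atan2(p_y, p_x) ≈ 94.30°.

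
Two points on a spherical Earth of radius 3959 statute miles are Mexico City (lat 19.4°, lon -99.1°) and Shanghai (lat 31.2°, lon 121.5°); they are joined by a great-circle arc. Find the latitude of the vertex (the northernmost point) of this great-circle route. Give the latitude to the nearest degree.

The great circle lies in the plane with unit normal n̂ = (p₁ × p₂)/|p₁ × p₂|.
Here n̂_z ≈ -0.585; the vertex latitude is φ_max = arccos|n̂_z| ≈ 54.2°.

≈ 54°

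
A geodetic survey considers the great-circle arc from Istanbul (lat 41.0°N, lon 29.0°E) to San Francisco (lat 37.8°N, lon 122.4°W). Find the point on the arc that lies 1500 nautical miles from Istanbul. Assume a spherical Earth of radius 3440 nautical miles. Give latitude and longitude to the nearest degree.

≈ lat 63°N, lon 8°E

Convert each endpoint to a unit vector on the sphere (x = cos φ cos λ, y = cos φ sin λ, z = sin φ).
The central angle between the endpoints is δ = arccos(p₁·p₂) ≈ 1.693 rad (97.0°). The total great-circle distance is δ·R ≈ 1.693 × 3440 ≈ 5822 nmi, so the target fraction is f = 1500/5822 ≈ 0.258.
Interpolate at f ≈ 0.258 with slerp weights a = sin((1−f)δ)/sin δ ≈ 0.958, b = sin(fδ)/sin δ ≈ 0.426.
p = a·p₁ + b·p₂ ≈ (0.452, 0.067, 0.889); φ = arcsin(p_z) ≈ 62.80°, λ = atan2(p_y, p_x) ≈ 8.39°.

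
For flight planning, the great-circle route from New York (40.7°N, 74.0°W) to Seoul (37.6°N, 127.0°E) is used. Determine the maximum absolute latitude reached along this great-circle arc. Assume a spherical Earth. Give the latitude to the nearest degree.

The great circle lies in the plane with unit normal n̂ = (p₁ × p₂)/|p₁ × p₂|.
Here n̂_z ≈ -0.218; the vertex latitude is φ_max = arccos|n̂_z| ≈ 77.4°.

≈ 77°N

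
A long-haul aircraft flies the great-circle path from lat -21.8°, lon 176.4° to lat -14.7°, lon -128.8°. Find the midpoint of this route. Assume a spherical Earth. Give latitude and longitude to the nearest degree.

Write both endpoints as unit vectors p₁, p₂ with components (cos φ cos λ, cos φ sin λ, sin φ).
The central angle between the endpoints is δ = arccos(p₁·p₂) ≈ 0.912 rad (52.3°).
Interpolate at f = 1/2 with slerp weights a = sin((1−f)δ)/sin δ ≈ 0.557, b = sin(fδ)/sin δ ≈ 0.557.
p = a·p₁ + b·p₂ ≈ (-0.854, -0.387, -0.348); φ = arcsin(p_z) ≈ -20.37°, λ = atan2(p_y, p_x) ≈ -155.59°.

≈ lat -20°, lon -156°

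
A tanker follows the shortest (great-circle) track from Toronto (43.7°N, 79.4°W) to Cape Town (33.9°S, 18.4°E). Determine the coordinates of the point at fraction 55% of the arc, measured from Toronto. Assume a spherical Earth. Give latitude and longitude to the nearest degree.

≈ 3°N, 22°W

Convert each endpoint to a unit vector on the sphere (x = cos φ cos λ, y = cos φ sin λ, z = sin φ).
The central angle between the endpoints is δ = arccos(p₁·p₂) ≈ 2.056 rad (117.8°).
Interpolate at f = 0.55 with slerp weights a = sin((1−f)δ)/sin δ ≈ 0.903, b = sin(fδ)/sin δ ≈ 1.023.
p = a·p₁ + b·p₂ ≈ (0.926, -0.374, 0.053); φ = arcsin(p_z) ≈ 3.06°, λ = atan2(p_y, p_x) ≈ -21.99°.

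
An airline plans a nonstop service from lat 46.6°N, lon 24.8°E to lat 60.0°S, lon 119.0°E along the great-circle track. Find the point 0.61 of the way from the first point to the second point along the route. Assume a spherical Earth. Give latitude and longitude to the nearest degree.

≈ lat 22°S, lon 69°E

Convert each endpoint to a unit vector on the sphere (x = cos φ cos λ, y = cos φ sin λ, z = sin φ).
The central angle between the endpoints is δ = arccos(p₁·p₂) ≈ 2.284 rad (130.9°).
Interpolate at f = 0.61 with slerp weights a = sin((1−f)δ)/sin δ ≈ 1.028, b = sin(fδ)/sin δ ≈ 1.302.
p = a·p₁ + b·p₂ ≈ (0.326, 0.866, -0.380); φ = arcsin(p_z) ≈ -22.34°, λ = atan2(p_y, p_x) ≈ 69.37°.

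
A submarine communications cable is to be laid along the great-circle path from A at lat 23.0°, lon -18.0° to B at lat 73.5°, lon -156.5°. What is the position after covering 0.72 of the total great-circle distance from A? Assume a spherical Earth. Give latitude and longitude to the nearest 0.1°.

≈ lat 76.3°, lon -60.9°

From cos δ = sin φ₁ sin φ₂ + cos φ₁ cos φ₂ cos Δλ, the central angle is δ ≈ 1.391 rad (79.7°).
Interpolate at f = 0.72 with slerp weights a = sin((1−f)δ)/sin δ ≈ 0.386, b = sin(fδ)/sin δ ≈ 0.856.
p = a·p₁ + b·p₂ ≈ (0.115, -0.207, 0.972); φ = arcsin(p_z) ≈ 76.32°, λ = atan2(p_y, p_x) ≈ -60.94°.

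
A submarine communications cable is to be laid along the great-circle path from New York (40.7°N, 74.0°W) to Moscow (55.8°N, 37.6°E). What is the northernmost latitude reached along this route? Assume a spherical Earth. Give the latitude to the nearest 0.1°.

The great circle lies in the plane with unit normal n̂ = (p₁ × p₂)/|p₁ × p₂|.
Here n̂_z ≈ +0.429; the vertex latitude is φ_max = arccos|n̂_z| ≈ 64.6°.
Check via Clairaut: cos φ_max = |cos φ₁| · sin C = cos(40.7°)·sin(34.4°) ≈ 0.429, again giving ≈ 64.6°.

≈ 64.6°N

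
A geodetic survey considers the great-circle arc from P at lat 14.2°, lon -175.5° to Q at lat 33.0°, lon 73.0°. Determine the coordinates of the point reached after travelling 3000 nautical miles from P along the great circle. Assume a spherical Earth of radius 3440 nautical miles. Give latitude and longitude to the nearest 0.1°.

Convert each endpoint to a unit vector on the sphere (x = cos φ cos λ, y = cos φ sin λ, z = sin φ).
The central angle between the endpoints is δ = arccos(p₁·p₂) ≈ 1.736 rad (99.5°). The total great-circle distance is δ·R ≈ 1.736 × 3440 ≈ 5972 nmi, so the target fraction is f = 3000/5972 ≈ 0.502.
Interpolate at f ≈ 0.502 with slerp weights a = sin((1−f)δ)/sin δ ≈ 0.771, b = sin(fδ)/sin δ ≈ 0.776.
p = a·p₁ + b·p₂ ≈ (-0.555, 0.564, 0.612); φ = arcsin(p_z) ≈ 37.72°, λ = atan2(p_y, p_x) ≈ 134.52°.

≈ lat 37.7°, lon 134.5°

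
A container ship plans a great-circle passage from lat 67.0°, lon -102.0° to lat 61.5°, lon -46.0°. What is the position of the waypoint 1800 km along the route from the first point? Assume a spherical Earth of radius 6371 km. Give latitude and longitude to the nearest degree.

Convert each endpoint to a unit vector on the sphere (x = cos φ cos λ, y = cos φ sin λ, z = sin φ).
The central angle between the endpoints is δ = arccos(p₁·p₂) ≈ 0.420 rad (24.0°). The total great-circle distance is δ·R ≈ 0.420 × 6371 ≈ 2674 km, so the target fraction is f = 1800/2674 ≈ 0.673.
Interpolate at f ≈ 0.673 with slerp weights a = sin((1−f)δ)/sin δ ≈ 0.336, b = sin(fδ)/sin δ ≈ 0.684.
p = a·p₁ + b·p₂ ≈ (0.200, -0.363, 0.910); φ = arcsin(p_z) ≈ 65.53°, λ = atan2(p_y, p_x) ≈ -61.21°.

≈ lat 66°, lon -61°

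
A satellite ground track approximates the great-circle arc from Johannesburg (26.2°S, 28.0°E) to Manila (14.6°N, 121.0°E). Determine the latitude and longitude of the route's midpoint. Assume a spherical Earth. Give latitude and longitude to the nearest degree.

≈ (8°S, 77°E)

Write both endpoints as unit vectors p₁, p₂ with components (cos φ cos λ, cos φ sin λ, sin φ).
The central angle between the endpoints is δ = arccos(p₁·p₂) ≈ 1.728 rad (99.0°).
Interpolate at f = 1/2 with slerp weights a = sin((1−f)δ)/sin δ ≈ 0.770, b = sin(fδ)/sin δ ≈ 0.770.
p = a·p₁ + b·p₂ ≈ (0.226, 0.963, -0.146); φ = arcsin(p_z) ≈ -8.39°, λ = atan2(p_y, p_x) ≈ 76.78°.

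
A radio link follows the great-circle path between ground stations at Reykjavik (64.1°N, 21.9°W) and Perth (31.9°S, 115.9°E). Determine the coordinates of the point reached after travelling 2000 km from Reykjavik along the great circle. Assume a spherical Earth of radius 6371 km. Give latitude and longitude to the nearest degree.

From cos δ = sin φ₁ sin φ₂ + cos φ₁ cos φ₂ cos Δλ, the central angle is δ ≈ 2.419 rad (138.6°). The total great-circle distance is δ·R ≈ 2.419 × 6371 ≈ 15411 km, so the target fraction is f = 2000/15411 ≈ 0.130.
Interpolate at f ≈ 0.130 with slerp weights a = sin((1−f)δ)/sin δ ≈ 1.301, b = sin(fδ)/sin δ ≈ 0.467.
p = a·p₁ + b·p₂ ≈ (0.354, 0.145, 0.924); φ = arcsin(p_z) ≈ 67.50°, λ = atan2(p_y, p_x) ≈ 22.20°.

≈ 68°N, 22°E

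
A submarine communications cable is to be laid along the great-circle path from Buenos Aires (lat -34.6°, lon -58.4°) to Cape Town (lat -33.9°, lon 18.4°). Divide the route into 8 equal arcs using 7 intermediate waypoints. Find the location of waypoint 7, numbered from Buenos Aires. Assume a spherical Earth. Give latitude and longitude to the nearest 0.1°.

≈ lat -36.8°, lon 9.6°

The haversine formula gives a central angle δ ≈ 1.078 rad (61.8°) between the endpoints.
Interpolate at f = 7/8 with slerp weights a = sin((1−f)δ)/sin δ ≈ 0.153, b = sin(fδ)/sin δ ≈ 0.919.
p = a·p₁ + b·p₂ ≈ (0.789, 0.134, -0.599); φ = arcsin(p_z) ≈ -36.80°, λ = atan2(p_y, p_x) ≈ 9.62°.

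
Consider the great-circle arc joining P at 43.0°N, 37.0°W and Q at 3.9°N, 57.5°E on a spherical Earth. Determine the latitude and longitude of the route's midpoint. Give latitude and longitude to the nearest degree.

≈ 32°N, 20°E

Convert each endpoint to a unit vector on the sphere (x = cos φ cos λ, y = cos φ sin λ, z = sin φ).
The central angle between the endpoints is δ = arccos(p₁·p₂) ≈ 1.582 rad (90.6°).
Interpolate at f = 1/2 with slerp weights a = sin((1−f)δ)/sin δ ≈ 0.711, b = sin(fδ)/sin δ ≈ 0.711.
p = a·p₁ + b·p₂ ≈ (0.796, 0.285, 0.533); φ = arcsin(p_z) ≈ 32.22°, λ = atan2(p_y, p_x) ≈ 19.71°.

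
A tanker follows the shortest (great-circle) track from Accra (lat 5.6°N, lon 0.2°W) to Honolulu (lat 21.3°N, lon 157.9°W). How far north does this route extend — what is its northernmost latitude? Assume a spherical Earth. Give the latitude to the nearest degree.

The great circle lies in the plane with unit normal n̂ = (p₁ × p₂)/|p₁ × p₂|.
Here n̂_z ≈ -0.619; the vertex latitude is φ_max = arccos|n̂_z| ≈ 51.8°.

≈ 52°N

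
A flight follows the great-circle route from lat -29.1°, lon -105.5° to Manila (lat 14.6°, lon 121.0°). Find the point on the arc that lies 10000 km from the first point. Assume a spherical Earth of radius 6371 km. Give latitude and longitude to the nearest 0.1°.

From cos δ = sin φ₁ sin φ₂ + cos φ₁ cos φ₂ cos Δλ, the central angle is δ ≈ 2.353 rad (134.8°). The total great-circle distance is δ·R ≈ 2.353 × 6371 ≈ 14989 km, so the target fraction is f = 10000/14989 ≈ 0.667.
Interpolate at f ≈ 0.667 with slerp weights a = sin((1−f)δ)/sin δ ≈ 0.994, b = sin(fδ)/sin δ ≈ 1.409.
p = a·p₁ + b·p₂ ≈ (-0.935, 0.332, -0.128); φ = arcsin(p_z) ≈ -7.37°, λ = atan2(p_y, p_x) ≈ 160.45°.

≈ lat -7.4°, lon 160.4°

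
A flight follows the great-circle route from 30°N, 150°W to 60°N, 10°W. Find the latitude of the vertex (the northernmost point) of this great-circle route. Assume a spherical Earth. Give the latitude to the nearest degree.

The great circle lies in the plane with unit normal n̂ = (p₁ × p₂)/|p₁ × p₂|.
Here n̂_z ≈ +0.280; the vertex latitude is φ_max = arccos|n̂_z| ≈ 73.8°.

≈ 74°N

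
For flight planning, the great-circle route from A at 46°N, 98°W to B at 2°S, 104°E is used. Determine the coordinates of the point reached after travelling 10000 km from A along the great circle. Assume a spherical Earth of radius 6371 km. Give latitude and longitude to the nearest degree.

≈ 37°N, 121°E

From cos δ = sin φ₁ sin φ₂ + cos φ₁ cos φ₂ cos Δλ, the central angle is δ ≈ 2.303 rad (132.0°). The total great-circle distance is δ·R ≈ 2.303 × 6371 ≈ 14675 km, so the target fraction is f = 10000/14675 ≈ 0.681.
Interpolate at f ≈ 0.681 with slerp weights a = sin((1−f)δ)/sin δ ≈ 0.901, b = sin(fδ)/sin δ ≈ 1.345.
p = a·p₁ + b·p₂ ≈ (-0.412, 0.685, 0.601); φ = arcsin(p_z) ≈ 36.94°, λ = atan2(p_y, p_x) ≈ 121.05°.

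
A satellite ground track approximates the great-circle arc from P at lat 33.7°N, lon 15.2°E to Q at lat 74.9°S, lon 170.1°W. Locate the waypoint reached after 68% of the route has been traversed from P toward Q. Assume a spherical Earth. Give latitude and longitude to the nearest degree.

The haversine formula gives a central angle δ ≈ 2.421 rad (138.7°) between the endpoints.
Interpolate at f = 0.68 with slerp weights a = sin((1−f)δ)/sin δ ≈ 1.060, b = sin(fδ)/sin δ ≈ 1.511.
p = a·p₁ + b·p₂ ≈ (0.463, 0.164, -0.871); φ = arcsin(p_z) ≈ -60.56°, λ = atan2(p_y, p_x) ≈ 19.44°.

≈ lat 61°S, lon 19°E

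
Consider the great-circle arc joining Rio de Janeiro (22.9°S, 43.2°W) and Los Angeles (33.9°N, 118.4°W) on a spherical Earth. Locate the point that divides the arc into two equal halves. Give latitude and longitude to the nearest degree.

≈ 7°N, 79°W

Write both endpoints as unit vectors p₁, p₂ with components (cos φ cos λ, cos φ sin λ, sin φ).
The central angle between the endpoints is δ = arccos(p₁·p₂) ≈ 1.593 rad (91.2°).
Interpolate at f = 1/2 with slerp weights a = sin((1−f)δ)/sin δ ≈ 0.715, b = sin(fδ)/sin δ ≈ 0.715.
p = a·p₁ + b·p₂ ≈ (0.198, -0.973, 0.121); φ = arcsin(p_z) ≈ 6.92°, λ = atan2(p_y, p_x) ≈ -78.50°.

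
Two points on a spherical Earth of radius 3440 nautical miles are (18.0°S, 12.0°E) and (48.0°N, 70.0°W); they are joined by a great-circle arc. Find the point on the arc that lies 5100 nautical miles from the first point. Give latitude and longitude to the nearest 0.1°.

≈ (42.6°N, 52.9°W)

From cos δ = sin φ₁ sin φ₂ + cos φ₁ cos φ₂ cos Δλ, the central angle is δ ≈ 1.712 rad (98.1°). The total great-circle distance is δ·R ≈ 1.712 × 3440 ≈ 5890 nmi, so the target fraction is f = 5100/5890 ≈ 0.866.
Interpolate at f ≈ 0.866 with slerp weights a = sin((1−f)δ)/sin δ ≈ 0.230, b = sin(fδ)/sin δ ≈ 1.006.
p = a·p₁ + b·p₂ ≈ (0.444, -0.587, 0.677); φ = arcsin(p_z) ≈ 42.58°, λ = atan2(p_y, p_x) ≈ -52.89°.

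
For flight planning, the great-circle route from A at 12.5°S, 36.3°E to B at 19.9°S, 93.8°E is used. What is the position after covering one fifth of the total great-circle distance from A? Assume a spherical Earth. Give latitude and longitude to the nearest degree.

≈ 15°S, 47°E

Convert each endpoint to a unit vector on the sphere (x = cos φ cos λ, y = cos φ sin λ, z = sin φ).
The central angle between the endpoints is δ = arccos(p₁·p₂) ≈ 0.968 rad (55.5°).
Interpolate at f = 1/5 with slerp weights a = sin((1−f)δ)/sin δ ≈ 0.849, b = sin(fδ)/sin δ ≈ 0.234.
p = a·p₁ + b·p₂ ≈ (0.653, 0.710, -0.263); φ = arcsin(p_z) ≈ -15.26°, λ = atan2(p_y, p_x) ≈ 47.37°.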